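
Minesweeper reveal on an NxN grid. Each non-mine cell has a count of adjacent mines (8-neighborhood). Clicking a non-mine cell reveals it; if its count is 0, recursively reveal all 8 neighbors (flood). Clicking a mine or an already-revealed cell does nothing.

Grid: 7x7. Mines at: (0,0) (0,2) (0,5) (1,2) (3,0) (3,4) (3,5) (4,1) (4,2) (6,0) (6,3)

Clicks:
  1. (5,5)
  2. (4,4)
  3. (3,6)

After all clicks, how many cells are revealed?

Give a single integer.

Click 1 (5,5) count=0: revealed 9 new [(4,4) (4,5) (4,6) (5,4) (5,5) (5,6) (6,4) (6,5) (6,6)] -> total=9
Click 2 (4,4) count=2: revealed 0 new [(none)] -> total=9
Click 3 (3,6) count=1: revealed 1 new [(3,6)] -> total=10

Answer: 10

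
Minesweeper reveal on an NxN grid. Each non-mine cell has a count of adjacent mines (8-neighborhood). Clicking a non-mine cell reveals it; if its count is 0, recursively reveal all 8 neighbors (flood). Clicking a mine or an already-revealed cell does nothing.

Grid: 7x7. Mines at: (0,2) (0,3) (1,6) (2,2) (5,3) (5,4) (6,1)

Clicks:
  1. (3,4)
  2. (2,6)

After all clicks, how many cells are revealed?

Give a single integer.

Answer: 19

Derivation:
Click 1 (3,4) count=0: revealed 19 new [(1,3) (1,4) (1,5) (2,3) (2,4) (2,5) (2,6) (3,3) (3,4) (3,5) (3,6) (4,3) (4,4) (4,5) (4,6) (5,5) (5,6) (6,5) (6,6)] -> total=19
Click 2 (2,6) count=1: revealed 0 new [(none)] -> total=19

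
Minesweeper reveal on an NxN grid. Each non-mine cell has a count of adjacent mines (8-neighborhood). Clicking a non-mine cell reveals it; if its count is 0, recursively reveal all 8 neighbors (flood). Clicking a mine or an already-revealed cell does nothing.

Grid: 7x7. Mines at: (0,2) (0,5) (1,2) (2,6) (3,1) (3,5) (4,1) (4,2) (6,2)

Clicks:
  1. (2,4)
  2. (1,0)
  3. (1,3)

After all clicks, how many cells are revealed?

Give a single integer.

Answer: 8

Derivation:
Click 1 (2,4) count=1: revealed 1 new [(2,4)] -> total=1
Click 2 (1,0) count=0: revealed 6 new [(0,0) (0,1) (1,0) (1,1) (2,0) (2,1)] -> total=7
Click 3 (1,3) count=2: revealed 1 new [(1,3)] -> total=8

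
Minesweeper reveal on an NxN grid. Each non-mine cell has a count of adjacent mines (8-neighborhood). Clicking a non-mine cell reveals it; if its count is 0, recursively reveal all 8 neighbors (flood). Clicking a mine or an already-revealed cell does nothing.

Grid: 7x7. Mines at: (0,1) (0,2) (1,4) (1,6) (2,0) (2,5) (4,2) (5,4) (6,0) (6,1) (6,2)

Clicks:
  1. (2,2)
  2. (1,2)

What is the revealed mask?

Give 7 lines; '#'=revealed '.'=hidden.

Answer: .......
.###...
.###...
.###...
.......
.......
.......

Derivation:
Click 1 (2,2) count=0: revealed 9 new [(1,1) (1,2) (1,3) (2,1) (2,2) (2,3) (3,1) (3,2) (3,3)] -> total=9
Click 2 (1,2) count=2: revealed 0 new [(none)] -> total=9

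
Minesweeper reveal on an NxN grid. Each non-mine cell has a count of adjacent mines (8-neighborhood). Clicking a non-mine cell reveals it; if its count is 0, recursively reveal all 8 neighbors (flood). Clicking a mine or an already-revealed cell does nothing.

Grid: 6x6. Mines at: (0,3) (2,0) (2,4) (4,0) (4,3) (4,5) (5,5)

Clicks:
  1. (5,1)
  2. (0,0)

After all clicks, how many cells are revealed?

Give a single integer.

Click 1 (5,1) count=1: revealed 1 new [(5,1)] -> total=1
Click 2 (0,0) count=0: revealed 6 new [(0,0) (0,1) (0,2) (1,0) (1,1) (1,2)] -> total=7

Answer: 7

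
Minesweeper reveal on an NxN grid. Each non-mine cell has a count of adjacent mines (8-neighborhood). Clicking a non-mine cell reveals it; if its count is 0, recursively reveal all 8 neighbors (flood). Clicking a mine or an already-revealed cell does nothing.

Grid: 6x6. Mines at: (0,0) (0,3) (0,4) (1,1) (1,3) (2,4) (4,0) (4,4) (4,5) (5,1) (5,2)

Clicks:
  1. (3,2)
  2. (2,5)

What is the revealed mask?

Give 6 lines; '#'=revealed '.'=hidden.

Click 1 (3,2) count=0: revealed 9 new [(2,1) (2,2) (2,3) (3,1) (3,2) (3,3) (4,1) (4,2) (4,3)] -> total=9
Click 2 (2,5) count=1: revealed 1 new [(2,5)] -> total=10

Answer: ......
......
.###.#
.###..
.###..
......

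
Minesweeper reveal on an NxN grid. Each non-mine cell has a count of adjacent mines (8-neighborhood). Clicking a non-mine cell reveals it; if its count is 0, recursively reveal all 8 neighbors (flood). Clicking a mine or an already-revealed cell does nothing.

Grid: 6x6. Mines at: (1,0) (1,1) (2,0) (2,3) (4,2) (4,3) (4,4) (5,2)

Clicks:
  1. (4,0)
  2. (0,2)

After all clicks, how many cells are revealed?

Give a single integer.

Click 1 (4,0) count=0: revealed 6 new [(3,0) (3,1) (4,0) (4,1) (5,0) (5,1)] -> total=6
Click 2 (0,2) count=1: revealed 1 new [(0,2)] -> total=7

Answer: 7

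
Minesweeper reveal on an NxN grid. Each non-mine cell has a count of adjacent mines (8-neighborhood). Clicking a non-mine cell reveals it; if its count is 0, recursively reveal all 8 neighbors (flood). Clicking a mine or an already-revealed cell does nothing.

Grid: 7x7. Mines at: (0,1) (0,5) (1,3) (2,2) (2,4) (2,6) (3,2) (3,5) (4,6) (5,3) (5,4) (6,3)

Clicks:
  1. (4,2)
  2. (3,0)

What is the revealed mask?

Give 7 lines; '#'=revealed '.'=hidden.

Answer: .......
##.....
##.....
##.....
###....
###....
###....

Derivation:
Click 1 (4,2) count=2: revealed 1 new [(4,2)] -> total=1
Click 2 (3,0) count=0: revealed 14 new [(1,0) (1,1) (2,0) (2,1) (3,0) (3,1) (4,0) (4,1) (5,0) (5,1) (5,2) (6,0) (6,1) (6,2)] -> total=15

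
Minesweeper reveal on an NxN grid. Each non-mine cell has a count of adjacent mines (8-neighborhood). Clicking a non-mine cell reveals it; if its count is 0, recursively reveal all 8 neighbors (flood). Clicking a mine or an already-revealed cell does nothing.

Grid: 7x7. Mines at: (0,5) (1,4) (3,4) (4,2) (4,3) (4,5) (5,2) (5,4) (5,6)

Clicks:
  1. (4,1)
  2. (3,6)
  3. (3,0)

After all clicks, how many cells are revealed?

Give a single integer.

Click 1 (4,1) count=2: revealed 1 new [(4,1)] -> total=1
Click 2 (3,6) count=1: revealed 1 new [(3,6)] -> total=2
Click 3 (3,0) count=0: revealed 21 new [(0,0) (0,1) (0,2) (0,3) (1,0) (1,1) (1,2) (1,3) (2,0) (2,1) (2,2) (2,3) (3,0) (3,1) (3,2) (3,3) (4,0) (5,0) (5,1) (6,0) (6,1)] -> total=23

Answer: 23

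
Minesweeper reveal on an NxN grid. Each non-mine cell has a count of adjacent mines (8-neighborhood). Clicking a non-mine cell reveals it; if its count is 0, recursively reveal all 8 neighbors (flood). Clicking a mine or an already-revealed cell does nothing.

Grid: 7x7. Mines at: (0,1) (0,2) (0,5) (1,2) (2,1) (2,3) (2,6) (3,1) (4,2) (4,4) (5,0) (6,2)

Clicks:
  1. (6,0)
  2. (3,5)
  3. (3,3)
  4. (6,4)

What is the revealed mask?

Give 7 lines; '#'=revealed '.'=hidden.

Answer: .......
.......
.......
...#.##
.....##
...####
#..####

Derivation:
Click 1 (6,0) count=1: revealed 1 new [(6,0)] -> total=1
Click 2 (3,5) count=2: revealed 1 new [(3,5)] -> total=2
Click 3 (3,3) count=3: revealed 1 new [(3,3)] -> total=3
Click 4 (6,4) count=0: revealed 11 new [(3,6) (4,5) (4,6) (5,3) (5,4) (5,5) (5,6) (6,3) (6,4) (6,5) (6,6)] -> total=14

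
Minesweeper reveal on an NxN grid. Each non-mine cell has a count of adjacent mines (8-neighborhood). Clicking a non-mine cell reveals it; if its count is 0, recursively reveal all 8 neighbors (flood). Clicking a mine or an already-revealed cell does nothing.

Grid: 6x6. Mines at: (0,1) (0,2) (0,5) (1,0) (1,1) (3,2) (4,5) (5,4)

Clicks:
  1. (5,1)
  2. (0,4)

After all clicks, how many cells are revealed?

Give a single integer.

Answer: 13

Derivation:
Click 1 (5,1) count=0: revealed 12 new [(2,0) (2,1) (3,0) (3,1) (4,0) (4,1) (4,2) (4,3) (5,0) (5,1) (5,2) (5,3)] -> total=12
Click 2 (0,4) count=1: revealed 1 new [(0,4)] -> total=13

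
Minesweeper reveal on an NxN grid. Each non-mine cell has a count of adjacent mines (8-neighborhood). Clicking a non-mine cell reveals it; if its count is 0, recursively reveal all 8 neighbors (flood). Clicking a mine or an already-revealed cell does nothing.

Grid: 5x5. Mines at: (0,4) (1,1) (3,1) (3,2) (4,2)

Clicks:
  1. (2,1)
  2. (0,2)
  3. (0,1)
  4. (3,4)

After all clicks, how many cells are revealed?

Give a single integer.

Answer: 11

Derivation:
Click 1 (2,1) count=3: revealed 1 new [(2,1)] -> total=1
Click 2 (0,2) count=1: revealed 1 new [(0,2)] -> total=2
Click 3 (0,1) count=1: revealed 1 new [(0,1)] -> total=3
Click 4 (3,4) count=0: revealed 8 new [(1,3) (1,4) (2,3) (2,4) (3,3) (3,4) (4,3) (4,4)] -> total=11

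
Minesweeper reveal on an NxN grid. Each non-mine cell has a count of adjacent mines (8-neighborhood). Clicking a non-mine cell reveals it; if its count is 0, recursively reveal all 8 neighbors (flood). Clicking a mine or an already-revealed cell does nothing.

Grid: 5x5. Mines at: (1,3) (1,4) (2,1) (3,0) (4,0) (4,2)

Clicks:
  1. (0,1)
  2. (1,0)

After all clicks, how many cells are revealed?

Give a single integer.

Click 1 (0,1) count=0: revealed 6 new [(0,0) (0,1) (0,2) (1,0) (1,1) (1,2)] -> total=6
Click 2 (1,0) count=1: revealed 0 new [(none)] -> total=6

Answer: 6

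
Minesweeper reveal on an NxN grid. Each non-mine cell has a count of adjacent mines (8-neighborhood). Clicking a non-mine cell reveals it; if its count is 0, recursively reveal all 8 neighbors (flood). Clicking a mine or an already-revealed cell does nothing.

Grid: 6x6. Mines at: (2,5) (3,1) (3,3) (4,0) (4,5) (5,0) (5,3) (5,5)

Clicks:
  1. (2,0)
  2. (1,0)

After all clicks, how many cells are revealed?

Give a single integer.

Click 1 (2,0) count=1: revealed 1 new [(2,0)] -> total=1
Click 2 (1,0) count=0: revealed 16 new [(0,0) (0,1) (0,2) (0,3) (0,4) (0,5) (1,0) (1,1) (1,2) (1,3) (1,4) (1,5) (2,1) (2,2) (2,3) (2,4)] -> total=17

Answer: 17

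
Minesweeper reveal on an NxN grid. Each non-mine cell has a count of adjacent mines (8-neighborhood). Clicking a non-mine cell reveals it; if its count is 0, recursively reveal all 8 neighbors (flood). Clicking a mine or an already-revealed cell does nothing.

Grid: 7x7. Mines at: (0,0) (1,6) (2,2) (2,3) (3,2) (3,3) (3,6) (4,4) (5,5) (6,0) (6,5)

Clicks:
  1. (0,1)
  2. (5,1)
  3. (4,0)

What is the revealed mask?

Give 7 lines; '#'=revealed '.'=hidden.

Answer: .#.....
##.....
##.....
##.....
##.....
##.....
.......

Derivation:
Click 1 (0,1) count=1: revealed 1 new [(0,1)] -> total=1
Click 2 (5,1) count=1: revealed 1 new [(5,1)] -> total=2
Click 3 (4,0) count=0: revealed 9 new [(1,0) (1,1) (2,0) (2,1) (3,0) (3,1) (4,0) (4,1) (5,0)] -> total=11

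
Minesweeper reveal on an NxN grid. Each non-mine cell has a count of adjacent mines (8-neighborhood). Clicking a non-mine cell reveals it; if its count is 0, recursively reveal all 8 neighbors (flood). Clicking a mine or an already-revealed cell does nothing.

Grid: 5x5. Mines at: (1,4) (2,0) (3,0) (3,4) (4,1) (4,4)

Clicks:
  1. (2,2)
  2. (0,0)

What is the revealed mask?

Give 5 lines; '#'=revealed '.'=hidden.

Click 1 (2,2) count=0: revealed 14 new [(0,0) (0,1) (0,2) (0,3) (1,0) (1,1) (1,2) (1,3) (2,1) (2,2) (2,3) (3,1) (3,2) (3,3)] -> total=14
Click 2 (0,0) count=0: revealed 0 new [(none)] -> total=14

Answer: ####.
####.
.###.
.###.
.....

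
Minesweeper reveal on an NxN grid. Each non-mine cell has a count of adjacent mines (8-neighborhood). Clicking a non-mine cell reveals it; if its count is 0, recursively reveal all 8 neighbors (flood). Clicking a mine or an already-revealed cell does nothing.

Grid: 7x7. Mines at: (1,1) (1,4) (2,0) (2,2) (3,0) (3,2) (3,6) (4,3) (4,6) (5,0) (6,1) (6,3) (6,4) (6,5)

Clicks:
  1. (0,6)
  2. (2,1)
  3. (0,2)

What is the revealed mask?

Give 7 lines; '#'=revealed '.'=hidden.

Answer: ..#..##
.....##
.#...##
.......
.......
.......
.......

Derivation:
Click 1 (0,6) count=0: revealed 6 new [(0,5) (0,6) (1,5) (1,6) (2,5) (2,6)] -> total=6
Click 2 (2,1) count=5: revealed 1 new [(2,1)] -> total=7
Click 3 (0,2) count=1: revealed 1 new [(0,2)] -> total=8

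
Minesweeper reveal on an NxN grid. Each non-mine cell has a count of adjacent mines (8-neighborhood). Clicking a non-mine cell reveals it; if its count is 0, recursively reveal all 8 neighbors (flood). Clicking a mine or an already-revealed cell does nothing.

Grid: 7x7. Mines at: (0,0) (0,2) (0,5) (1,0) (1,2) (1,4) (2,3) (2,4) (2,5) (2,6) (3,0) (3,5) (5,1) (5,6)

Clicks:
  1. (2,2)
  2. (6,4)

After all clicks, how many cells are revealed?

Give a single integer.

Answer: 16

Derivation:
Click 1 (2,2) count=2: revealed 1 new [(2,2)] -> total=1
Click 2 (6,4) count=0: revealed 15 new [(3,2) (3,3) (3,4) (4,2) (4,3) (4,4) (4,5) (5,2) (5,3) (5,4) (5,5) (6,2) (6,3) (6,4) (6,5)] -> total=16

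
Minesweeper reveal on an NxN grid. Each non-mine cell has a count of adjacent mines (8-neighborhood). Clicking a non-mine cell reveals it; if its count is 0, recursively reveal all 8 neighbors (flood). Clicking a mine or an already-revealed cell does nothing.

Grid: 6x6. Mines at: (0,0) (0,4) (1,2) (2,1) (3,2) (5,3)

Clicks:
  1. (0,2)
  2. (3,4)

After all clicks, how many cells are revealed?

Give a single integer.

Answer: 15

Derivation:
Click 1 (0,2) count=1: revealed 1 new [(0,2)] -> total=1
Click 2 (3,4) count=0: revealed 14 new [(1,3) (1,4) (1,5) (2,3) (2,4) (2,5) (3,3) (3,4) (3,5) (4,3) (4,4) (4,5) (5,4) (5,5)] -> total=15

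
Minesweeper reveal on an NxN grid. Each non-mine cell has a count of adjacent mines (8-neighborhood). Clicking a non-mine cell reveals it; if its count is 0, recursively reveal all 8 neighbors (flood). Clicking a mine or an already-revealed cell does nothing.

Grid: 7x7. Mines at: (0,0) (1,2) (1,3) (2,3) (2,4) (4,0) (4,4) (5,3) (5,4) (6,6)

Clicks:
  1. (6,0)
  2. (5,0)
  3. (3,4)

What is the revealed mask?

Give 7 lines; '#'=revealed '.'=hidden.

Answer: .......
.......
.......
....#..
.......
###....
###....

Derivation:
Click 1 (6,0) count=0: revealed 6 new [(5,0) (5,1) (5,2) (6,0) (6,1) (6,2)] -> total=6
Click 2 (5,0) count=1: revealed 0 new [(none)] -> total=6
Click 3 (3,4) count=3: revealed 1 new [(3,4)] -> total=7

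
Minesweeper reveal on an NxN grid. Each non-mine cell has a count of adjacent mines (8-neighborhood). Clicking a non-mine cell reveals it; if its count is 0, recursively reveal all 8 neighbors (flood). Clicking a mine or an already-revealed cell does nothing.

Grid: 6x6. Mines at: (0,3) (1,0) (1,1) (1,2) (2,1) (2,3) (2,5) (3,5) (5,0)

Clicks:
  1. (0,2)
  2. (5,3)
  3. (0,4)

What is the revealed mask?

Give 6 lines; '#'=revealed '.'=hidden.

Click 1 (0,2) count=3: revealed 1 new [(0,2)] -> total=1
Click 2 (5,3) count=0: revealed 14 new [(3,1) (3,2) (3,3) (3,4) (4,1) (4,2) (4,3) (4,4) (4,5) (5,1) (5,2) (5,3) (5,4) (5,5)] -> total=15
Click 3 (0,4) count=1: revealed 1 new [(0,4)] -> total=16

Answer: ..#.#.
......
......
.####.
.#####
.#####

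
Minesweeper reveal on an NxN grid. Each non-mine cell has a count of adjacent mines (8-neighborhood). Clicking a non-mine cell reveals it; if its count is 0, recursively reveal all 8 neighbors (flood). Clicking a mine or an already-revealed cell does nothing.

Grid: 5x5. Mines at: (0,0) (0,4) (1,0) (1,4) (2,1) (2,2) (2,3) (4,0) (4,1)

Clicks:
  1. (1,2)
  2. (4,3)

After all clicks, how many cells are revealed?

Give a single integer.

Answer: 7

Derivation:
Click 1 (1,2) count=3: revealed 1 new [(1,2)] -> total=1
Click 2 (4,3) count=0: revealed 6 new [(3,2) (3,3) (3,4) (4,2) (4,3) (4,4)] -> total=7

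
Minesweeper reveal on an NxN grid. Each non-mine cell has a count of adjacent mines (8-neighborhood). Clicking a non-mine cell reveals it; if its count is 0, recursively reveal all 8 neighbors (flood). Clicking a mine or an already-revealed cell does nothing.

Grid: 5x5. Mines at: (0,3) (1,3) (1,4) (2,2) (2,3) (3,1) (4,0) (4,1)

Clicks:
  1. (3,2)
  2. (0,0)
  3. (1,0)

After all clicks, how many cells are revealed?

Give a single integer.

Answer: 9

Derivation:
Click 1 (3,2) count=4: revealed 1 new [(3,2)] -> total=1
Click 2 (0,0) count=0: revealed 8 new [(0,0) (0,1) (0,2) (1,0) (1,1) (1,2) (2,0) (2,1)] -> total=9
Click 3 (1,0) count=0: revealed 0 new [(none)] -> total=9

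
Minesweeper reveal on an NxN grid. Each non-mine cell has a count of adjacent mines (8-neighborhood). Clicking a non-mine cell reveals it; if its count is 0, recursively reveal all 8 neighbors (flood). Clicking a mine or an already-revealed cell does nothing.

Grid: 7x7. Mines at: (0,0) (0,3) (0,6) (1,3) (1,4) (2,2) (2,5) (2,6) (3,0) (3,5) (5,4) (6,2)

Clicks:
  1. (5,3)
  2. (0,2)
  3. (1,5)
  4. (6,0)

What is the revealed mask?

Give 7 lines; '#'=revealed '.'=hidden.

Click 1 (5,3) count=2: revealed 1 new [(5,3)] -> total=1
Click 2 (0,2) count=2: revealed 1 new [(0,2)] -> total=2
Click 3 (1,5) count=4: revealed 1 new [(1,5)] -> total=3
Click 4 (6,0) count=0: revealed 6 new [(4,0) (4,1) (5,0) (5,1) (6,0) (6,1)] -> total=9

Answer: ..#....
.....#.
.......
.......
##.....
##.#...
##.....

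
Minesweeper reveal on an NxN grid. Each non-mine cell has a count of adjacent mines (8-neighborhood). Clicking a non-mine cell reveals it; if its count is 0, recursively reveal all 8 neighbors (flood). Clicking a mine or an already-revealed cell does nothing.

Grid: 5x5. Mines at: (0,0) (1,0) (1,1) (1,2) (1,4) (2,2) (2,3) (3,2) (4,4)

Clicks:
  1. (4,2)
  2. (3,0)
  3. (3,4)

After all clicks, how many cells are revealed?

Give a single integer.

Answer: 8

Derivation:
Click 1 (4,2) count=1: revealed 1 new [(4,2)] -> total=1
Click 2 (3,0) count=0: revealed 6 new [(2,0) (2,1) (3,0) (3,1) (4,0) (4,1)] -> total=7
Click 3 (3,4) count=2: revealed 1 new [(3,4)] -> total=8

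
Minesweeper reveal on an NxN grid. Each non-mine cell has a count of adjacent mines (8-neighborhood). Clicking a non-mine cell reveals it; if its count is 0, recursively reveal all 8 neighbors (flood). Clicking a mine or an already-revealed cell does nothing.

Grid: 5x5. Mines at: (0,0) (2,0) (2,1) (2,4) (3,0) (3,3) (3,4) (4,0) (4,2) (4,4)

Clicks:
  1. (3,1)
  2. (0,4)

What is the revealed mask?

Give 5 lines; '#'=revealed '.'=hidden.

Click 1 (3,1) count=5: revealed 1 new [(3,1)] -> total=1
Click 2 (0,4) count=0: revealed 8 new [(0,1) (0,2) (0,3) (0,4) (1,1) (1,2) (1,3) (1,4)] -> total=9

Answer: .####
.####
.....
.#...
.....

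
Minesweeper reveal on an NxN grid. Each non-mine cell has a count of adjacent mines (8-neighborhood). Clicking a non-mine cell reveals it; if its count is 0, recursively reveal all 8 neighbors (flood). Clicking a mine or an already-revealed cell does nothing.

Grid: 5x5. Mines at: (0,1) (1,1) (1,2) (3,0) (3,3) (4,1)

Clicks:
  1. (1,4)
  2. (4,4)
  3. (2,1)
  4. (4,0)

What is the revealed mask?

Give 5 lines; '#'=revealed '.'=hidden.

Click 1 (1,4) count=0: revealed 6 new [(0,3) (0,4) (1,3) (1,4) (2,3) (2,4)] -> total=6
Click 2 (4,4) count=1: revealed 1 new [(4,4)] -> total=7
Click 3 (2,1) count=3: revealed 1 new [(2,1)] -> total=8
Click 4 (4,0) count=2: revealed 1 new [(4,0)] -> total=9

Answer: ...##
...##
.#.##
.....
#...#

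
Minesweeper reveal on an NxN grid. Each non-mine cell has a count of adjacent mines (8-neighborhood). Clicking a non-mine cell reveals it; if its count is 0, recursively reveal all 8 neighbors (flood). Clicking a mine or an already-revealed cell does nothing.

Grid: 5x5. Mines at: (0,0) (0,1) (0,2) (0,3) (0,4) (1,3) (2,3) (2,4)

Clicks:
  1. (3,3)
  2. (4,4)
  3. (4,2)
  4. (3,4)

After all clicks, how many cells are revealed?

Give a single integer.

Answer: 16

Derivation:
Click 1 (3,3) count=2: revealed 1 new [(3,3)] -> total=1
Click 2 (4,4) count=0: revealed 15 new [(1,0) (1,1) (1,2) (2,0) (2,1) (2,2) (3,0) (3,1) (3,2) (3,4) (4,0) (4,1) (4,2) (4,3) (4,4)] -> total=16
Click 3 (4,2) count=0: revealed 0 new [(none)] -> total=16
Click 4 (3,4) count=2: revealed 0 new [(none)] -> total=16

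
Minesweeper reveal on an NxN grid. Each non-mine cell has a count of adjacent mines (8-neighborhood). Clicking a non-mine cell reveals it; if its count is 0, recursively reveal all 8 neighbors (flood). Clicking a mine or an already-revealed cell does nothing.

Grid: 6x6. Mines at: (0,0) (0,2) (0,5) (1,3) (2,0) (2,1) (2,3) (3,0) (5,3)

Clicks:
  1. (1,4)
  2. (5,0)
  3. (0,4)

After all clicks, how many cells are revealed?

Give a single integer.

Click 1 (1,4) count=3: revealed 1 new [(1,4)] -> total=1
Click 2 (5,0) count=0: revealed 6 new [(4,0) (4,1) (4,2) (5,0) (5,1) (5,2)] -> total=7
Click 3 (0,4) count=2: revealed 1 new [(0,4)] -> total=8

Answer: 8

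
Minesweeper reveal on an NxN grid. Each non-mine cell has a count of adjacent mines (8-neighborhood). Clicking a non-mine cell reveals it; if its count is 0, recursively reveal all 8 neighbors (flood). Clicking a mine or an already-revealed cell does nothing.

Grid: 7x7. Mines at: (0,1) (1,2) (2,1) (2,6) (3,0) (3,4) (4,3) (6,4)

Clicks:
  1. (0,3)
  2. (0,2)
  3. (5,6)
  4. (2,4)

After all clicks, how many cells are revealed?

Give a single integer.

Answer: 11

Derivation:
Click 1 (0,3) count=1: revealed 1 new [(0,3)] -> total=1
Click 2 (0,2) count=2: revealed 1 new [(0,2)] -> total=2
Click 3 (5,6) count=0: revealed 8 new [(3,5) (3,6) (4,5) (4,6) (5,5) (5,6) (6,5) (6,6)] -> total=10
Click 4 (2,4) count=1: revealed 1 new [(2,4)] -> total=11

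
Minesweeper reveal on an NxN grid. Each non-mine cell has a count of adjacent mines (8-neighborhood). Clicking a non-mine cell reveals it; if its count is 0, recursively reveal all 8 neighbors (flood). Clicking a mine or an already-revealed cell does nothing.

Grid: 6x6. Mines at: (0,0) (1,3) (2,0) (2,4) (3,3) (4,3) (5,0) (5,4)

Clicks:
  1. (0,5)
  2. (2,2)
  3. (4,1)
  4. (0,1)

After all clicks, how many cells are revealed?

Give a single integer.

Answer: 7

Derivation:
Click 1 (0,5) count=0: revealed 4 new [(0,4) (0,5) (1,4) (1,5)] -> total=4
Click 2 (2,2) count=2: revealed 1 new [(2,2)] -> total=5
Click 3 (4,1) count=1: revealed 1 new [(4,1)] -> total=6
Click 4 (0,1) count=1: revealed 1 new [(0,1)] -> total=7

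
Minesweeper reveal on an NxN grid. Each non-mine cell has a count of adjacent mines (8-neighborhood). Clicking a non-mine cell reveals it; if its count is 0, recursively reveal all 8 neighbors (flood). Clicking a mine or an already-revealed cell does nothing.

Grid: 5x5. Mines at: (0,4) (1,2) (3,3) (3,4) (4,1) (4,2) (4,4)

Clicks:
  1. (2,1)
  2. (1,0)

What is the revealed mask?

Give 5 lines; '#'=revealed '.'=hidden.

Click 1 (2,1) count=1: revealed 1 new [(2,1)] -> total=1
Click 2 (1,0) count=0: revealed 7 new [(0,0) (0,1) (1,0) (1,1) (2,0) (3,0) (3,1)] -> total=8

Answer: ##...
##...
##...
##...
.....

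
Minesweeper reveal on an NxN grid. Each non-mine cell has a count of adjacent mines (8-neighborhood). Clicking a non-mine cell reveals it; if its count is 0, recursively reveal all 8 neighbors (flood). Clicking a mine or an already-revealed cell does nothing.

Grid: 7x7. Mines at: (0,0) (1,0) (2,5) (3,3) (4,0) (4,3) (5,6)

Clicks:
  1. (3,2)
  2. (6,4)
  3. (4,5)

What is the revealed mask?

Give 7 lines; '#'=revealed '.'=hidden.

Click 1 (3,2) count=2: revealed 1 new [(3,2)] -> total=1
Click 2 (6,4) count=0: revealed 12 new [(5,0) (5,1) (5,2) (5,3) (5,4) (5,5) (6,0) (6,1) (6,2) (6,3) (6,4) (6,5)] -> total=13
Click 3 (4,5) count=1: revealed 1 new [(4,5)] -> total=14

Answer: .......
.......
.......
..#....
.....#.
######.
######.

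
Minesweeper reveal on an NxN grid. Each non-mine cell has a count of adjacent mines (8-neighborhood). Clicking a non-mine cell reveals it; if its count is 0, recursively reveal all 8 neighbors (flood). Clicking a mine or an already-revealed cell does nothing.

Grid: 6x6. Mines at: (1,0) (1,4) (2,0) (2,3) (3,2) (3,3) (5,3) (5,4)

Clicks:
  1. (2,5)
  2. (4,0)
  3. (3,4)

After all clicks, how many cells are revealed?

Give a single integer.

Answer: 10

Derivation:
Click 1 (2,5) count=1: revealed 1 new [(2,5)] -> total=1
Click 2 (4,0) count=0: revealed 8 new [(3,0) (3,1) (4,0) (4,1) (4,2) (5,0) (5,1) (5,2)] -> total=9
Click 3 (3,4) count=2: revealed 1 new [(3,4)] -> total=10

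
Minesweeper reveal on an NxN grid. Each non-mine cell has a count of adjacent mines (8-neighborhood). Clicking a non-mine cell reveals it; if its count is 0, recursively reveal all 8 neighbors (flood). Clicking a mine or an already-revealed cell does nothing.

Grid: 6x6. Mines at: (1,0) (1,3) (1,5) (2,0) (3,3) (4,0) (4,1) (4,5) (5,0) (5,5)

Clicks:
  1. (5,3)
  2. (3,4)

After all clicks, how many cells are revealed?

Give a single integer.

Click 1 (5,3) count=0: revealed 6 new [(4,2) (4,3) (4,4) (5,2) (5,3) (5,4)] -> total=6
Click 2 (3,4) count=2: revealed 1 new [(3,4)] -> total=7

Answer: 7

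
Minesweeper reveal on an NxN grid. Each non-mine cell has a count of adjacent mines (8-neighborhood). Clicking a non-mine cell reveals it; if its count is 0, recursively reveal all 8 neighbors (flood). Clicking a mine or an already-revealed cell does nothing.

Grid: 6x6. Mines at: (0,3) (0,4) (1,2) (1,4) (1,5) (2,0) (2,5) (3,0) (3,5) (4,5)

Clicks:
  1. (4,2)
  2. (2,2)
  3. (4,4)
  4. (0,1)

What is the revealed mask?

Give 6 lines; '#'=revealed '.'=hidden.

Answer: .#....
......
.####.
.####.
#####.
#####.

Derivation:
Click 1 (4,2) count=0: revealed 18 new [(2,1) (2,2) (2,3) (2,4) (3,1) (3,2) (3,3) (3,4) (4,0) (4,1) (4,2) (4,3) (4,4) (5,0) (5,1) (5,2) (5,3) (5,4)] -> total=18
Click 2 (2,2) count=1: revealed 0 new [(none)] -> total=18
Click 3 (4,4) count=2: revealed 0 new [(none)] -> total=18
Click 4 (0,1) count=1: revealed 1 new [(0,1)] -> total=19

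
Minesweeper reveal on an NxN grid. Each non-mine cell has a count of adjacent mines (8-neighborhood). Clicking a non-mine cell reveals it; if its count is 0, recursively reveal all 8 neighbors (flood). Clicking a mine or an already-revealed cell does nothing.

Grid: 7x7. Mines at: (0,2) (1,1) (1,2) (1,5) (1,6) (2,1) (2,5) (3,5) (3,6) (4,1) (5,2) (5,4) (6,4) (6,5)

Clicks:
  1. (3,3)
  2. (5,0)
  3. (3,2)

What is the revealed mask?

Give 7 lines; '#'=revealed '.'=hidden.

Answer: .......
.......
..###..
..###..
..###..
#......
.......

Derivation:
Click 1 (3,3) count=0: revealed 9 new [(2,2) (2,3) (2,4) (3,2) (3,3) (3,4) (4,2) (4,3) (4,4)] -> total=9
Click 2 (5,0) count=1: revealed 1 new [(5,0)] -> total=10
Click 3 (3,2) count=2: revealed 0 new [(none)] -> total=10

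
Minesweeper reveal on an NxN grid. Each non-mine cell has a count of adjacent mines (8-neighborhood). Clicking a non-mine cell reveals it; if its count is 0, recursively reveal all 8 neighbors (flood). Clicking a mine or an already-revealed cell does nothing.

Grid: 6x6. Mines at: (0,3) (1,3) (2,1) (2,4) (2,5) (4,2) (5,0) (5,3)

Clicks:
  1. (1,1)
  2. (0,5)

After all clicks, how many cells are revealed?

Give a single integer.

Answer: 5

Derivation:
Click 1 (1,1) count=1: revealed 1 new [(1,1)] -> total=1
Click 2 (0,5) count=0: revealed 4 new [(0,4) (0,5) (1,4) (1,5)] -> total=5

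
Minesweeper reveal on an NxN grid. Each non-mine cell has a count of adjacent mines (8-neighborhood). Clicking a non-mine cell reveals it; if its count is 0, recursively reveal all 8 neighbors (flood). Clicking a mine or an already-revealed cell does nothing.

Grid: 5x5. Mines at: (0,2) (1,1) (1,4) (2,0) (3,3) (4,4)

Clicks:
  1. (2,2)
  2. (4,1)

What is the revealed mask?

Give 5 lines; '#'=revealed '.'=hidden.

Answer: .....
.....
..#..
###..
###..

Derivation:
Click 1 (2,2) count=2: revealed 1 new [(2,2)] -> total=1
Click 2 (4,1) count=0: revealed 6 new [(3,0) (3,1) (3,2) (4,0) (4,1) (4,2)] -> total=7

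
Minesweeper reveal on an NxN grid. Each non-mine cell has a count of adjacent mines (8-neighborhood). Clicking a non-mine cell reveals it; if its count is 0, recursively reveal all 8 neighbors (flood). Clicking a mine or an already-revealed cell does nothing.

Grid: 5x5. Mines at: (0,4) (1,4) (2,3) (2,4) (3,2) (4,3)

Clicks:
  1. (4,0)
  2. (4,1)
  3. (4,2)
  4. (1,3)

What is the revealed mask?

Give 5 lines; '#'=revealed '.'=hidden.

Answer: ####.
####.
###..
##...
###..

Derivation:
Click 1 (4,0) count=0: revealed 15 new [(0,0) (0,1) (0,2) (0,3) (1,0) (1,1) (1,2) (1,3) (2,0) (2,1) (2,2) (3,0) (3,1) (4,0) (4,1)] -> total=15
Click 2 (4,1) count=1: revealed 0 new [(none)] -> total=15
Click 3 (4,2) count=2: revealed 1 new [(4,2)] -> total=16
Click 4 (1,3) count=4: revealed 0 new [(none)] -> total=16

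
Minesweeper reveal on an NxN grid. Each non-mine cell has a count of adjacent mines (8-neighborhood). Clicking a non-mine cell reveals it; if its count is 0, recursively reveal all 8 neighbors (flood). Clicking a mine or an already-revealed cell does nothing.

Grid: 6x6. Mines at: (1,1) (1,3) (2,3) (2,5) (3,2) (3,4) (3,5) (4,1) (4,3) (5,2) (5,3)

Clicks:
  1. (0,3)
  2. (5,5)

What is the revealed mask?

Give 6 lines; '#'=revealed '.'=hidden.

Click 1 (0,3) count=1: revealed 1 new [(0,3)] -> total=1
Click 2 (5,5) count=0: revealed 4 new [(4,4) (4,5) (5,4) (5,5)] -> total=5

Answer: ...#..
......
......
......
....##
....##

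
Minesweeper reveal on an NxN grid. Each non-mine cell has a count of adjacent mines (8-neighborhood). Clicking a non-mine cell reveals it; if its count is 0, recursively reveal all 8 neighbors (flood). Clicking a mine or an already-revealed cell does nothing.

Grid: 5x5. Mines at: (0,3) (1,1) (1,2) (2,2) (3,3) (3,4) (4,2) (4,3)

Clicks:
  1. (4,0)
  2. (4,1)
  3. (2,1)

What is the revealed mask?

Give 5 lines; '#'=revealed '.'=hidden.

Click 1 (4,0) count=0: revealed 6 new [(2,0) (2,1) (3,0) (3,1) (4,0) (4,1)] -> total=6
Click 2 (4,1) count=1: revealed 0 new [(none)] -> total=6
Click 3 (2,1) count=3: revealed 0 new [(none)] -> total=6

Answer: .....
.....
##...
##...
##...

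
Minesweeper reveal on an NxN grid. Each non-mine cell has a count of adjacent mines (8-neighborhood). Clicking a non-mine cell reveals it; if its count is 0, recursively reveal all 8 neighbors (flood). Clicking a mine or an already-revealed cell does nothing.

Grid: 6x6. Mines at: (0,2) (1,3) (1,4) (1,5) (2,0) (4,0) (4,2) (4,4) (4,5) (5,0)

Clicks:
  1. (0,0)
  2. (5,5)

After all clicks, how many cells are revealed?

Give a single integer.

Answer: 5

Derivation:
Click 1 (0,0) count=0: revealed 4 new [(0,0) (0,1) (1,0) (1,1)] -> total=4
Click 2 (5,5) count=2: revealed 1 new [(5,5)] -> total=5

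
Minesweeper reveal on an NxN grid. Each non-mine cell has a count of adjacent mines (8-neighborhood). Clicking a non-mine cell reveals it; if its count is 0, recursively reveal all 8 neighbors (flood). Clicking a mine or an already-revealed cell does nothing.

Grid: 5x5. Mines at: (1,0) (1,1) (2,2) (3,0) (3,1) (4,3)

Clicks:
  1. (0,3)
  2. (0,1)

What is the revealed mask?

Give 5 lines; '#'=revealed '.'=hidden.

Click 1 (0,3) count=0: revealed 10 new [(0,2) (0,3) (0,4) (1,2) (1,3) (1,4) (2,3) (2,4) (3,3) (3,4)] -> total=10
Click 2 (0,1) count=2: revealed 1 new [(0,1)] -> total=11

Answer: .####
..###
...##
...##
.....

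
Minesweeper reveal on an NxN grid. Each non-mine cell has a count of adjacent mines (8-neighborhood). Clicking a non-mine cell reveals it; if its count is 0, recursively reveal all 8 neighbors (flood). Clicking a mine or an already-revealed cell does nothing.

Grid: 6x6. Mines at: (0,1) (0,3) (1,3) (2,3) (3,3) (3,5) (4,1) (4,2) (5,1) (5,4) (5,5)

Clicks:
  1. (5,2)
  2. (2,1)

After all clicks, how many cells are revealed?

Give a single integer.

Answer: 10

Derivation:
Click 1 (5,2) count=3: revealed 1 new [(5,2)] -> total=1
Click 2 (2,1) count=0: revealed 9 new [(1,0) (1,1) (1,2) (2,0) (2,1) (2,2) (3,0) (3,1) (3,2)] -> total=10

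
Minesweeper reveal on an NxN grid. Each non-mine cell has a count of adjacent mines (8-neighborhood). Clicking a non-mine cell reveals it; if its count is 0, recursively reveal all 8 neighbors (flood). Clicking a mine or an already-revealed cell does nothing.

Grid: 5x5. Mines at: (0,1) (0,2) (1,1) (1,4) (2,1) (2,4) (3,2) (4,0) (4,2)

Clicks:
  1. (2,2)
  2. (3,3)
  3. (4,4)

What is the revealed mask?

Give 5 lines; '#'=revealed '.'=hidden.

Click 1 (2,2) count=3: revealed 1 new [(2,2)] -> total=1
Click 2 (3,3) count=3: revealed 1 new [(3,3)] -> total=2
Click 3 (4,4) count=0: revealed 3 new [(3,4) (4,3) (4,4)] -> total=5

Answer: .....
.....
..#..
...##
...##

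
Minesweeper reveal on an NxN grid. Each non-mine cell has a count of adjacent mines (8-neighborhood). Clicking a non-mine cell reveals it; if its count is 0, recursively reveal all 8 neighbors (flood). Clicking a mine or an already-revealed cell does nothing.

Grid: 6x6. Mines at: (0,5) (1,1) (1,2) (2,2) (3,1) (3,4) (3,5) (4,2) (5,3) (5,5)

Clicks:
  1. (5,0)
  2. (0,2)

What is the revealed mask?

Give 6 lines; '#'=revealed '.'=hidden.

Answer: ..#...
......
......
......
##....
##....

Derivation:
Click 1 (5,0) count=0: revealed 4 new [(4,0) (4,1) (5,0) (5,1)] -> total=4
Click 2 (0,2) count=2: revealed 1 new [(0,2)] -> total=5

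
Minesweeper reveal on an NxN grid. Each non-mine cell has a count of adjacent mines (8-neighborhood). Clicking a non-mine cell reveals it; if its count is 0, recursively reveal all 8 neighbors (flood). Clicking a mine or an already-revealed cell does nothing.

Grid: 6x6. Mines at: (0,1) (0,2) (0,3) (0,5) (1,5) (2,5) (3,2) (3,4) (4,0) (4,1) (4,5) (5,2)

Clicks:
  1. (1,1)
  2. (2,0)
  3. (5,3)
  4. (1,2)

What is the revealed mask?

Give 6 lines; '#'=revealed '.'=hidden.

Click 1 (1,1) count=2: revealed 1 new [(1,1)] -> total=1
Click 2 (2,0) count=0: revealed 5 new [(1,0) (2,0) (2,1) (3,0) (3,1)] -> total=6
Click 3 (5,3) count=1: revealed 1 new [(5,3)] -> total=7
Click 4 (1,2) count=3: revealed 1 new [(1,2)] -> total=8

Answer: ......
###...
##....
##....
......
...#..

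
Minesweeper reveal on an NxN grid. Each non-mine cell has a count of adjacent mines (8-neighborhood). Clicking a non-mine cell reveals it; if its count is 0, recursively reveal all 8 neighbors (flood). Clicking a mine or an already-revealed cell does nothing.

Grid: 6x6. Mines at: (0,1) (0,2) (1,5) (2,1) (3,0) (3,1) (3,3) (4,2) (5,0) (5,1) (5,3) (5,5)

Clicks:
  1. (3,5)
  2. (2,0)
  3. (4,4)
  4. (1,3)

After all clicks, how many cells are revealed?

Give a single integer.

Answer: 8

Derivation:
Click 1 (3,5) count=0: revealed 6 new [(2,4) (2,5) (3,4) (3,5) (4,4) (4,5)] -> total=6
Click 2 (2,0) count=3: revealed 1 new [(2,0)] -> total=7
Click 3 (4,4) count=3: revealed 0 new [(none)] -> total=7
Click 4 (1,3) count=1: revealed 1 new [(1,3)] -> total=8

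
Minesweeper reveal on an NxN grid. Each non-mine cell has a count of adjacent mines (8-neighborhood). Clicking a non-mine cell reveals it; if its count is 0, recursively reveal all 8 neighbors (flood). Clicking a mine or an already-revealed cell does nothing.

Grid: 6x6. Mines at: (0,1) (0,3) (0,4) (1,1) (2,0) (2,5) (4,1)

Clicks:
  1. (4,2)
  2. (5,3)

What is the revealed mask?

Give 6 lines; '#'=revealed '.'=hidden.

Click 1 (4,2) count=1: revealed 1 new [(4,2)] -> total=1
Click 2 (5,3) count=0: revealed 17 new [(1,2) (1,3) (1,4) (2,2) (2,3) (2,4) (3,2) (3,3) (3,4) (3,5) (4,3) (4,4) (4,5) (5,2) (5,3) (5,4) (5,5)] -> total=18

Answer: ......
..###.
..###.
..####
..####
..####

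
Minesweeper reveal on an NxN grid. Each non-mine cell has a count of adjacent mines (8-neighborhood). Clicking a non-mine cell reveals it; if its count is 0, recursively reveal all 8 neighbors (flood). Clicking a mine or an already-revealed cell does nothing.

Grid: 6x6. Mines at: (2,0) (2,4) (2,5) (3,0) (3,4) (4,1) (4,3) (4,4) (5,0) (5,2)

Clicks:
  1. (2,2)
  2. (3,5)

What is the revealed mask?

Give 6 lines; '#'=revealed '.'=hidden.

Answer: ######
######
.###..
.###.#
......
......

Derivation:
Click 1 (2,2) count=0: revealed 18 new [(0,0) (0,1) (0,2) (0,3) (0,4) (0,5) (1,0) (1,1) (1,2) (1,3) (1,4) (1,5) (2,1) (2,2) (2,3) (3,1) (3,2) (3,3)] -> total=18
Click 2 (3,5) count=4: revealed 1 new [(3,5)] -> total=19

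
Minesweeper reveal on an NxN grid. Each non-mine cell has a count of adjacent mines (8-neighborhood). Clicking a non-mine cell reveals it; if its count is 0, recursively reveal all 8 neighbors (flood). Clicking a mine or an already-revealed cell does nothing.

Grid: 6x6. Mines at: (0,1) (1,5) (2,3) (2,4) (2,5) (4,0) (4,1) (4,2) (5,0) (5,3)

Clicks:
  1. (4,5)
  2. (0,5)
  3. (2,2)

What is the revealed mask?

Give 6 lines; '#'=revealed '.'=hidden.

Click 1 (4,5) count=0: revealed 6 new [(3,4) (3,5) (4,4) (4,5) (5,4) (5,5)] -> total=6
Click 2 (0,5) count=1: revealed 1 new [(0,5)] -> total=7
Click 3 (2,2) count=1: revealed 1 new [(2,2)] -> total=8

Answer: .....#
......
..#...
....##
....##
....##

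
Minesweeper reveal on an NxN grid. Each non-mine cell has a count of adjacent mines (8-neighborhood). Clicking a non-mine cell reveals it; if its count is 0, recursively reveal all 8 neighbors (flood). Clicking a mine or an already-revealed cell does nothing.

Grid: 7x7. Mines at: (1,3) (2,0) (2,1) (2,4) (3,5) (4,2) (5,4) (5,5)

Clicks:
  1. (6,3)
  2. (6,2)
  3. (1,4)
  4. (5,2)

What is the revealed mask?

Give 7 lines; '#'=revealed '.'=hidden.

Answer: .......
....#..
.......
##.....
##.....
####...
####...

Derivation:
Click 1 (6,3) count=1: revealed 1 new [(6,3)] -> total=1
Click 2 (6,2) count=0: revealed 11 new [(3,0) (3,1) (4,0) (4,1) (5,0) (5,1) (5,2) (5,3) (6,0) (6,1) (6,2)] -> total=12
Click 3 (1,4) count=2: revealed 1 new [(1,4)] -> total=13
Click 4 (5,2) count=1: revealed 0 new [(none)] -> total=13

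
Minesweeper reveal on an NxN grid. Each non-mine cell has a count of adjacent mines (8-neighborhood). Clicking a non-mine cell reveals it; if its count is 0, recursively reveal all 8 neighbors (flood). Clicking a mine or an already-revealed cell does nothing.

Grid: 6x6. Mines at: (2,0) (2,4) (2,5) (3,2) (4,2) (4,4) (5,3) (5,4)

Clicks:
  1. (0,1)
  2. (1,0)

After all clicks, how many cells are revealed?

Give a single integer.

Click 1 (0,1) count=0: revealed 15 new [(0,0) (0,1) (0,2) (0,3) (0,4) (0,5) (1,0) (1,1) (1,2) (1,3) (1,4) (1,5) (2,1) (2,2) (2,3)] -> total=15
Click 2 (1,0) count=1: revealed 0 new [(none)] -> total=15

Answer: 15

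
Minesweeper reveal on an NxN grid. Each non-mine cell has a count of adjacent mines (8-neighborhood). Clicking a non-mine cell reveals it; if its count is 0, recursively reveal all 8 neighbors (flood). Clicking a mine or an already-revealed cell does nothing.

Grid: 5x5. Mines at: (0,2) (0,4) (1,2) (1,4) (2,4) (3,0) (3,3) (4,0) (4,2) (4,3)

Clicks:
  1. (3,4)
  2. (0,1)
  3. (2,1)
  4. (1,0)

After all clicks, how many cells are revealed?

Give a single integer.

Answer: 7

Derivation:
Click 1 (3,4) count=3: revealed 1 new [(3,4)] -> total=1
Click 2 (0,1) count=2: revealed 1 new [(0,1)] -> total=2
Click 3 (2,1) count=2: revealed 1 new [(2,1)] -> total=3
Click 4 (1,0) count=0: revealed 4 new [(0,0) (1,0) (1,1) (2,0)] -> total=7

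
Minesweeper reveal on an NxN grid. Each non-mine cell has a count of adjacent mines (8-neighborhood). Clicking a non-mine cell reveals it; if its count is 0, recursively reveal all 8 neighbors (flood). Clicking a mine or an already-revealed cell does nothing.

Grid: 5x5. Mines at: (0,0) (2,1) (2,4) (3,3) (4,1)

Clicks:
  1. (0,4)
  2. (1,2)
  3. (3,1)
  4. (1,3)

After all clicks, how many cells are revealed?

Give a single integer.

Click 1 (0,4) count=0: revealed 8 new [(0,1) (0,2) (0,3) (0,4) (1,1) (1,2) (1,3) (1,4)] -> total=8
Click 2 (1,2) count=1: revealed 0 new [(none)] -> total=8
Click 3 (3,1) count=2: revealed 1 new [(3,1)] -> total=9
Click 4 (1,3) count=1: revealed 0 new [(none)] -> total=9

Answer: 9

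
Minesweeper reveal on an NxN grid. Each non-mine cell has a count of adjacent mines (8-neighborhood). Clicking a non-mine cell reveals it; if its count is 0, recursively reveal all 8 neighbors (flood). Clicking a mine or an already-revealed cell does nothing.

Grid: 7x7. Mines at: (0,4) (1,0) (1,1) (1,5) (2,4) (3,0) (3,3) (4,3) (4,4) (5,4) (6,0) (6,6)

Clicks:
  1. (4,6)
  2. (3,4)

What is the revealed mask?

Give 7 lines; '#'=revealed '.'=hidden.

Click 1 (4,6) count=0: revealed 8 new [(2,5) (2,6) (3,5) (3,6) (4,5) (4,6) (5,5) (5,6)] -> total=8
Click 2 (3,4) count=4: revealed 1 new [(3,4)] -> total=9

Answer: .......
.......
.....##
....###
.....##
.....##
.......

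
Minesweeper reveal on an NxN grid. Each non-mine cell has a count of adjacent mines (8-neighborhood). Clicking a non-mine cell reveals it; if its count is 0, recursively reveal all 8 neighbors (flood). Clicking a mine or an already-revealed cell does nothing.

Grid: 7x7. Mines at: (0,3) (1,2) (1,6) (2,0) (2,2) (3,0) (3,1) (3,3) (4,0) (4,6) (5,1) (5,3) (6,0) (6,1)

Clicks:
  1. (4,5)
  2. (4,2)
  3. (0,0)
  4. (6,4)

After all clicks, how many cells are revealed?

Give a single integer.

Answer: 7

Derivation:
Click 1 (4,5) count=1: revealed 1 new [(4,5)] -> total=1
Click 2 (4,2) count=4: revealed 1 new [(4,2)] -> total=2
Click 3 (0,0) count=0: revealed 4 new [(0,0) (0,1) (1,0) (1,1)] -> total=6
Click 4 (6,4) count=1: revealed 1 new [(6,4)] -> total=7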